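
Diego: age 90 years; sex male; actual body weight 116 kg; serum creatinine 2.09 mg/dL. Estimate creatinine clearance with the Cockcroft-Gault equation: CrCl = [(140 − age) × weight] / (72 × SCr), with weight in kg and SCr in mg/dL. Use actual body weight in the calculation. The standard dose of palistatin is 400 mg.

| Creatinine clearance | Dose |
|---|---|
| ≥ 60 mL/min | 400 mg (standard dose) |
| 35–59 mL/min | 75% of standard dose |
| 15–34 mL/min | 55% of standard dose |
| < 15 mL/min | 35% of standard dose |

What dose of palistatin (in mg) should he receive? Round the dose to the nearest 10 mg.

CrCl = (140 − 90) × 116 / (72 × 2.09) = 5800.0 / 150.48 ≈ 38.5 mL/min
CrCl ≈ 39 mL/min → bracket 35–59 mL/min.
75% of 400 mg = 300 mg

300 mg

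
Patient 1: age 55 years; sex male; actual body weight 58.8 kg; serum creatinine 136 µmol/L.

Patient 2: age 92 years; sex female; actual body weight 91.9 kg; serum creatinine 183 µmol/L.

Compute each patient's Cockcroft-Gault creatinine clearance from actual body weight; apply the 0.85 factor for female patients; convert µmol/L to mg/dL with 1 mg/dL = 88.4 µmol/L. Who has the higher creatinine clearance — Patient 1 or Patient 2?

Patient 1

Patient 1: SCr = 136 / 88.4 = 1.538 mg/dL
Patient 1: CrCl = (140 − 55) × 58.8 / (72 × 1.538) = 4998.0 / 110.74 ≈ 45.1 mL/min
Patient 2: SCr = 183 / 88.4 = 2.07 mg/dL
Patient 2: CrCl = (140 − 92) × 91.9 / (72 × 2.07) × 0.85 = 4411.2 / 149.04 × 0.85 ≈ 25.2 mL/min
45.1 vs 25.2 mL/min → Patient 1 is higher.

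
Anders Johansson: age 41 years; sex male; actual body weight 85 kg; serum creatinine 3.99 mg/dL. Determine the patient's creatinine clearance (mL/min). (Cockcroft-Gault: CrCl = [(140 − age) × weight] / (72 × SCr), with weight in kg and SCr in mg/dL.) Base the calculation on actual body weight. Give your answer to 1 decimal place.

CrCl = (140 − 41) × 85 / (72 × 3.99) = 8415.0 / 287.28 ≈ 29.3 mL/min

29.3 mL/min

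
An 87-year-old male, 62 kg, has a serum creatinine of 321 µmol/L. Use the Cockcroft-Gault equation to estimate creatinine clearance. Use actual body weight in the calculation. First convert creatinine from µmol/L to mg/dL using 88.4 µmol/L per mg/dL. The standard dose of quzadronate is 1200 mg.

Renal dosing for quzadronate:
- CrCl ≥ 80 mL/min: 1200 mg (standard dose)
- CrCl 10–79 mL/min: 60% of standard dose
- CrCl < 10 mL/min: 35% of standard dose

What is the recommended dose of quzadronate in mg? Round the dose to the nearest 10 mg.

SCr = 321 / 88.4 = 3.631 mg/dL
CrCl = (140 − 87) × 62 / (72 × 3.631) = 3286.0 / 261.43 ≈ 12.6 mL/min
CrCl ≈ 13 mL/min → bracket 10–79 mL/min.
60% of 1200 mg = 720 mg

720 mg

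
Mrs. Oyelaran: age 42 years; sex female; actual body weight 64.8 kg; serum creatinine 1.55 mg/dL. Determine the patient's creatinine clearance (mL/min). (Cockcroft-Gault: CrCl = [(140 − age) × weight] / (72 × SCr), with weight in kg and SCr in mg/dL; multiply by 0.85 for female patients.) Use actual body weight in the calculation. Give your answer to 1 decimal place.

CrCl = (140 − 42) × 64.8 / (72 × 1.55) × 0.85 = 6350.4 / 111.60 × 0.85 ≈ 48.4 mL/min

48.4 mL/min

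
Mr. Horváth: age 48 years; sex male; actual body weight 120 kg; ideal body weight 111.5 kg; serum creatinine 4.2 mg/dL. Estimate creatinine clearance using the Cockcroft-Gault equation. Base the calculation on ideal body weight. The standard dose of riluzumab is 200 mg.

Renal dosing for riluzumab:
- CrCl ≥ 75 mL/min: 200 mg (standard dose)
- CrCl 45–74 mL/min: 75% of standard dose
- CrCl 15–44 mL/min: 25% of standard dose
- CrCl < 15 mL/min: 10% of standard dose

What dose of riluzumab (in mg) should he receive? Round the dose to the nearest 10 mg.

50 mg

CrCl = (140 − 48) × 111.5 / (72 × 4.2) = 10258.0 / 302.40 ≈ 33.9 mL/min
CrCl ≈ 34 mL/min → bracket 15–44 mL/min.
25% of 200 mg = 50 mg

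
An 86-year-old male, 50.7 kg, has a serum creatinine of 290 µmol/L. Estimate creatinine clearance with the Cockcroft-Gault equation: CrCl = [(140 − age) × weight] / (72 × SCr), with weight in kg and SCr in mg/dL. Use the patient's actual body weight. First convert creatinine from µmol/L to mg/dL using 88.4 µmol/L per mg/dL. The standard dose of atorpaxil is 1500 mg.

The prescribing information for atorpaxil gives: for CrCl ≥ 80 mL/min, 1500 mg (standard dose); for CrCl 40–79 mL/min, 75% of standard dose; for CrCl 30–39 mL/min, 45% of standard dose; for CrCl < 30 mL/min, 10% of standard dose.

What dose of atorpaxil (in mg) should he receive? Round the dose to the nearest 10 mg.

150 mg

SCr = 290 / 88.4 = 3.281 mg/dL
CrCl = (140 − 86) × 50.7 / (72 × 3.281) = 2737.8 / 236.23 ≈ 11.6 mL/min
CrCl ≈ 12 mL/min → bracket < 30 mL/min.
10% of 1500 mg = 150 mg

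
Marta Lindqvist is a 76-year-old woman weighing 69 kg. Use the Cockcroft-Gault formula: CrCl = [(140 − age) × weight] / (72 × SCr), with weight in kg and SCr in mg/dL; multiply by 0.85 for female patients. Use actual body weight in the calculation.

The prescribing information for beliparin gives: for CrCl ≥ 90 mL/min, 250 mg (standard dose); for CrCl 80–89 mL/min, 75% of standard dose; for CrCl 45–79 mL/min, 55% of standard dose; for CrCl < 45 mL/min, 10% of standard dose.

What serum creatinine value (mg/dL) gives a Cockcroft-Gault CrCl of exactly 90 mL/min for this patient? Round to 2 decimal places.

Standard dose requires CrCl ≥ 90 mL/min.
Set (140 − 76) × 69 × 0.85 / (72 × SCr) = 90
SCr = (140 − 76) × 69 × 0.85 / (72 × 90) = 0.579 mg/dL

0.58 mg/dL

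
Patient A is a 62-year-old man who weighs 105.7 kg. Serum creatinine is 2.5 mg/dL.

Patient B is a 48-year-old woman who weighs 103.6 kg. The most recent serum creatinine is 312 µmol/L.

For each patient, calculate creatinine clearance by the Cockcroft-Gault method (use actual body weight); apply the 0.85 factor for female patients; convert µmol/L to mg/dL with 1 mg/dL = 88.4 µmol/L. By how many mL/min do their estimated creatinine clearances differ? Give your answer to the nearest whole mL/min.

Patient A: CrCl = (140 − 62) × 105.7 / (72 × 2.5) = 8244.6 / 180.00 ≈ 45.8 mL/min
Patient B: SCr = 312 / 88.4 = 3.529 mg/dL
Patient B: CrCl = (140 − 48) × 103.6 / (72 × 3.529) × 0.85 = 9531.2 / 254.09 × 0.85 ≈ 31.9 mL/min
|45.8 − 31.9| = 13.9 mL/min

14 mL/min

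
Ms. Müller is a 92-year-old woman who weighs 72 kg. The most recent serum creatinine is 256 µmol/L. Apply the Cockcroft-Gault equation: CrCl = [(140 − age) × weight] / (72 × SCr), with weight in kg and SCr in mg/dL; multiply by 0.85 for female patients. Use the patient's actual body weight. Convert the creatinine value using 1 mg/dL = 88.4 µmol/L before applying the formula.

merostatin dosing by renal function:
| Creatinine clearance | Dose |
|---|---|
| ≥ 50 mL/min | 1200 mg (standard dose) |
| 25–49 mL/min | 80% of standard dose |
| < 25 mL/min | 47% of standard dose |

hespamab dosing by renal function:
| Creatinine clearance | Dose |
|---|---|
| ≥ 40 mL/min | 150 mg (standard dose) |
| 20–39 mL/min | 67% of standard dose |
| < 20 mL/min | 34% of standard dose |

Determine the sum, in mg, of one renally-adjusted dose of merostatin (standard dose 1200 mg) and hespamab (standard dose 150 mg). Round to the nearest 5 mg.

SCr = 256 / 88.4 = 2.896 mg/dL
CrCl = (140 − 92) × 72 / (72 × 2.896) × 0.85 = 3456.0 / 208.51 × 0.85 ≈ 14.1 mL/min
CrCl ≈ 14 mL/min.
merostatin: < 25 mL/min → 47% of 1200 mg = 564 mg.
hespamab: < 20 mL/min → 34% of 150 mg = 51 mg.
Total = 564 + 51 = 615 mg.

615 mg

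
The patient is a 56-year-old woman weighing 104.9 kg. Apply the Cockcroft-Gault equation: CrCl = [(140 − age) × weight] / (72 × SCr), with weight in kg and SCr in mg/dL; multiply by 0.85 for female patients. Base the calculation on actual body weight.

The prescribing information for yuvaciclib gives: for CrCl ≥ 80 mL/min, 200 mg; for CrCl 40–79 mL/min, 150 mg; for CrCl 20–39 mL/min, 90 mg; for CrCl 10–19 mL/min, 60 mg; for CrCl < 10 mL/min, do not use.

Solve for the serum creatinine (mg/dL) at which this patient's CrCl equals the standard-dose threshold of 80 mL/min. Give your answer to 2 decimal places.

Standard dose requires CrCl ≥ 80 mL/min.
Set (140 − 56) × 104.9 × 0.85 / (72 × SCr) = 80
SCr = (140 − 56) × 104.9 × 0.85 / (72 × 80) = 1.300 mg/dL

1.30 mg/dL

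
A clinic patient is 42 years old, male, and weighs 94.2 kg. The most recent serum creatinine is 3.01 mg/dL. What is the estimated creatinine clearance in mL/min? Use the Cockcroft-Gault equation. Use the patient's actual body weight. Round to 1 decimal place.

42.6 mL/min

CrCl = (140 − 42) × 94.2 / (72 × 3.01) = 9231.6 / 216.72 ≈ 42.6 mL/min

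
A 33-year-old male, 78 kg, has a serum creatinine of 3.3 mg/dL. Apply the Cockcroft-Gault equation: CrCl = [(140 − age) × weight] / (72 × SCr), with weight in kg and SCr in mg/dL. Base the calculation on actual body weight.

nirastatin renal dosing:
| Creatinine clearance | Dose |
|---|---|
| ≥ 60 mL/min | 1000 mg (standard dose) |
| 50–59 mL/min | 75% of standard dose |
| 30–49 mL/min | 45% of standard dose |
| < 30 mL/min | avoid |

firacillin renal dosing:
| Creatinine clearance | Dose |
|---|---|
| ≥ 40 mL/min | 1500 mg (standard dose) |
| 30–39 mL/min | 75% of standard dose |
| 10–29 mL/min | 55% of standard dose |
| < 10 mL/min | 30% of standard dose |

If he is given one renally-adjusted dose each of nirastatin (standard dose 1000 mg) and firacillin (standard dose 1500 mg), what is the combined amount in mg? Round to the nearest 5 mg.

1575 mg

CrCl = (140 − 33) × 78 / (72 × 3.3) = 8346.0 / 237.60 ≈ 35.1 mL/min
CrCl ≈ 35 mL/min.
nirastatin: 30–49 mL/min → 45% of 1000 mg = 450 mg.
firacillin: 30–39 mL/min → 75% of 1500 mg = 1125 mg.
Total = 450 + 1125 = 1575 mg.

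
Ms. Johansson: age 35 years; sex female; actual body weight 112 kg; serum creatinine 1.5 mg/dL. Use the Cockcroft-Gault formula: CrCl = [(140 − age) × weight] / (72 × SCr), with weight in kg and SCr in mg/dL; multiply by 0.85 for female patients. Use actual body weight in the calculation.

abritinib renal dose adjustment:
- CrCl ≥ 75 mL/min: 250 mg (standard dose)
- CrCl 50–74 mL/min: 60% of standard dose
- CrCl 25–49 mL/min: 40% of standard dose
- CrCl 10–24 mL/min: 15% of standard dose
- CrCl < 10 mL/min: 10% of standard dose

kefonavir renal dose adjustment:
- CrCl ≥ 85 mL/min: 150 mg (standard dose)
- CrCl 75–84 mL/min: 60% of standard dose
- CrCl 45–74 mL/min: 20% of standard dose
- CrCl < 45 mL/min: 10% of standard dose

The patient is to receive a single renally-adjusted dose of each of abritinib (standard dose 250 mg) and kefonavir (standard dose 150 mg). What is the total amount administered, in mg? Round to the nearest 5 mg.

400 mg

CrCl = (140 − 35) × 112 / (72 × 1.5) × 0.85 = 11760.0 / 108.00 × 0.85 ≈ 92.6 mL/min
CrCl ≈ 93 mL/min.
abritinib: ≥ 75 mL/min → 100% of 250 mg = 250 mg.
kefonavir: ≥ 85 mL/min → 100% of 150 mg = 150 mg.
Total = 250 + 150 = 400 mg.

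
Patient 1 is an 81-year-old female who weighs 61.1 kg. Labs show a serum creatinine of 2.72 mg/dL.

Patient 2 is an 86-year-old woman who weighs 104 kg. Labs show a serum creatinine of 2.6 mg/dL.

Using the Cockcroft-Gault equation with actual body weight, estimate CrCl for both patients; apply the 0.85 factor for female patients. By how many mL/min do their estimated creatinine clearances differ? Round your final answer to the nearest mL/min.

Patient 1: CrCl = (140 − 81) × 61.1 / (72 × 2.72) × 0.85 = 3604.9 / 195.84 × 0.85 ≈ 15.6 mL/min
Patient 2: CrCl = (140 − 86) × 104 / (72 × 2.6) × 0.85 = 5616.0 / 187.20 × 0.85 ≈ 25.5 mL/min
|15.6 − 25.5| = 9.9 mL/min

10 mL/min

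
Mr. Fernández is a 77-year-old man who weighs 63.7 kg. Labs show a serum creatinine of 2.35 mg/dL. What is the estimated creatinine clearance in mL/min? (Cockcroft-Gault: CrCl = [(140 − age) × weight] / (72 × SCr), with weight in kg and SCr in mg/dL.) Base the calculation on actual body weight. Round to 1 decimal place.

23.7 mL/min

CrCl = (140 − 77) × 63.7 / (72 × 2.35) = 4013.1 / 169.20 ≈ 23.7 mL/min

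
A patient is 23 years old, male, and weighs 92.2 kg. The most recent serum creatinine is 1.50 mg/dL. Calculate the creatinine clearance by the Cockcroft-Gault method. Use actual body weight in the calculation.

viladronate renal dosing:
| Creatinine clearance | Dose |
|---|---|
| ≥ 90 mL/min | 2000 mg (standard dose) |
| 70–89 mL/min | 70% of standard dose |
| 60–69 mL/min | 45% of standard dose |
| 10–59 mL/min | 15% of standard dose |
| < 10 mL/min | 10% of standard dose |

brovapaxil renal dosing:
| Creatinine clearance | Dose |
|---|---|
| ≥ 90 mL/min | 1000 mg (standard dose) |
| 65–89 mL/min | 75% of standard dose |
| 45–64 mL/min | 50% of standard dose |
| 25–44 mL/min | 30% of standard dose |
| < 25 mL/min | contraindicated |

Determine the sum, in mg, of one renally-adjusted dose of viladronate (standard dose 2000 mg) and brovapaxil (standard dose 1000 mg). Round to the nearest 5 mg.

CrCl = (140 − 23) × 92.2 / (72 × 1.5) = 10787.4 / 108.00 ≈ 99.9 mL/min
CrCl ≈ 100 mL/min.
viladronate: ≥ 90 mL/min → 100% of 2000 mg = 2000 mg.
brovapaxil: ≥ 90 mL/min → 100% of 1000 mg = 1000 mg.
Total = 2000 + 1000 = 3000 mg.

3000 mg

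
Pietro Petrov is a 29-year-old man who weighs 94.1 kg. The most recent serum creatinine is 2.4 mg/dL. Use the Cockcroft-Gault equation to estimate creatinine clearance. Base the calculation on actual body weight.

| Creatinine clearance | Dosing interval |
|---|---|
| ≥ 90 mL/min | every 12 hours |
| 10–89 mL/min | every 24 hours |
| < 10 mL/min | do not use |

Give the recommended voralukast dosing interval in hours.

every 24 hours

CrCl = (140 − 29) × 94.1 / (72 × 2.4) = 10445.1 / 172.80 ≈ 60.4 mL/min
CrCl ≈ 60 mL/min → bracket 10–89 mL/min → every 24 hours.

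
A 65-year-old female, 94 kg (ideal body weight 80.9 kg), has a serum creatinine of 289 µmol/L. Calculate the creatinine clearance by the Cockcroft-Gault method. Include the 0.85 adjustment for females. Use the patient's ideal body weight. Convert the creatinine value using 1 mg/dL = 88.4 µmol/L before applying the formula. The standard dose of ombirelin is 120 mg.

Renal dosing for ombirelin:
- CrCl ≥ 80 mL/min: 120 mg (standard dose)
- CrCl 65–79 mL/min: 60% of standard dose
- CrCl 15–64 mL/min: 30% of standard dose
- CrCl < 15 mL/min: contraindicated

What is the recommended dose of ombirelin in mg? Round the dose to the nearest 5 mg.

35 mg

SCr = 289 / 88.4 = 3.269 mg/dL
CrCl = (140 − 65) × 80.9 / (72 × 3.269) × 0.85 = 6067.5 / 235.37 × 0.85 ≈ 21.9 mL/min
CrCl ≈ 22 mL/min → bracket 15–64 mL/min.
30% of 120 mg = 36 mg → 35 mg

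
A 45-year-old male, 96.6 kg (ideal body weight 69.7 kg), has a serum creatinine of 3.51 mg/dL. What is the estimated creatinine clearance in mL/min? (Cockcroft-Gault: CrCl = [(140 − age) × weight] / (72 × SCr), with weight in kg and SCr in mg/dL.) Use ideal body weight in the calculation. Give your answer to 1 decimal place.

26.2 mL/min

CrCl = (140 − 45) × 69.7 / (72 × 3.51) = 6621.5 / 252.72 ≈ 26.2 mL/min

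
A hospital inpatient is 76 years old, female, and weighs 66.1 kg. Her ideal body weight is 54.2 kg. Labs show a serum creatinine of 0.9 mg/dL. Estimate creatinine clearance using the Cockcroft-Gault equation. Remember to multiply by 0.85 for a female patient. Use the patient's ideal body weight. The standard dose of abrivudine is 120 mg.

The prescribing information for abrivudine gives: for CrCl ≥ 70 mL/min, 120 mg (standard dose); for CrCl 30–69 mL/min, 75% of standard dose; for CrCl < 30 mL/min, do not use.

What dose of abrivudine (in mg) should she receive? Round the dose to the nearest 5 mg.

90 mg

CrCl = (140 − 76) × 54.2 / (72 × 0.9) × 0.85 = 3468.8 / 64.80 × 0.85 ≈ 45.5 mL/min
CrCl ≈ 46 mL/min → bracket 30–69 mL/min.
75% of 120 mg = 90 mg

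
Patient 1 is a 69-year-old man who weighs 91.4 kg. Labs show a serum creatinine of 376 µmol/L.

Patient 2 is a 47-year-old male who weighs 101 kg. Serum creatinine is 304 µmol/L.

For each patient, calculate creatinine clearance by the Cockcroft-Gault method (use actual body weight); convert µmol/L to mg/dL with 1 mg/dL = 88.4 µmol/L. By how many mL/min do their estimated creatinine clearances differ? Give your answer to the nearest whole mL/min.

Patient 1: SCr = 376 / 88.4 = 4.253 mg/dL
Patient 1: CrCl = (140 − 69) × 91.4 / (72 × 4.253) = 6489.4 / 306.22 ≈ 21.2 mL/min
Patient 2: SCr = 304 / 88.4 = 3.439 mg/dL
Patient 2: CrCl = (140 − 47) × 101 / (72 × 3.439) = 9393.0 / 247.61 ≈ 37.9 mL/min
|21.2 − 37.9| = 16.7 mL/min

17 mL/min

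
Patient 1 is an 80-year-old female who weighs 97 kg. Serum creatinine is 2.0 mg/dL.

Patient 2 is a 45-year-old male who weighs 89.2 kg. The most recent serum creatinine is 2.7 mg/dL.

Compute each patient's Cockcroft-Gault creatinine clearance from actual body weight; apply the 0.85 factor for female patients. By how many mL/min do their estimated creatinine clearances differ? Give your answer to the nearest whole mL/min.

Patient 1: CrCl = (140 − 80) × 97 / (72 × 2) × 0.85 = 5820.0 / 144.00 × 0.85 ≈ 34.4 mL/min
Patient 2: CrCl = (140 − 45) × 89.2 / (72 × 2.7) = 8474.0 / 194.40 ≈ 43.6 mL/min
|34.4 − 43.6| = 9.2 mL/min

9 mL/min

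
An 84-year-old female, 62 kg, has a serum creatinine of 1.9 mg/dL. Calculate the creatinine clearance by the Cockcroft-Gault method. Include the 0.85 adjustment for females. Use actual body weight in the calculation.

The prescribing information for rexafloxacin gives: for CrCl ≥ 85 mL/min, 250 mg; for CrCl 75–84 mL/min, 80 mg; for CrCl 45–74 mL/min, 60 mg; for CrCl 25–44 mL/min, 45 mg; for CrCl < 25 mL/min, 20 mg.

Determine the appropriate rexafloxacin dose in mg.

CrCl = (140 − 84) × 62 / (72 × 1.9) × 0.85 = 3472.0 / 136.80 × 0.85 ≈ 21.6 mL/min
CrCl ≈ 22 mL/min → bracket < 25 mL/min.
Dose for this bracket: 20 mg.

20 mg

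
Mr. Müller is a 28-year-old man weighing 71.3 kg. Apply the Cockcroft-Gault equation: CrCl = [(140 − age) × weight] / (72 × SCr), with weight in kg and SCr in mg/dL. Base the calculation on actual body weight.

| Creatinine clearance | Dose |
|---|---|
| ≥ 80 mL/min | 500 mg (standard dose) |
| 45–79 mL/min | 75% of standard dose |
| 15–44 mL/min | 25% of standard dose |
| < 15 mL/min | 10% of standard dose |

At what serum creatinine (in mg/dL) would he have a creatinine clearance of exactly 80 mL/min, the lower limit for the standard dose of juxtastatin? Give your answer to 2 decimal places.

Standard dose requires CrCl ≥ 80 mL/min.
Set (140 − 28) × 71.3 / (72 × SCr) = 80
SCr = (140 − 28) × 71.3 / (72 × 80) = 1.386 mg/dL

1.39 mg/dL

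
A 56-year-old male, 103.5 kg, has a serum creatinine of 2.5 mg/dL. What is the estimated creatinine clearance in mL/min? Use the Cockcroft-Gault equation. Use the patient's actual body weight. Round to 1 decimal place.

48.3 mL/min

CrCl = (140 − 56) × 103.5 / (72 × 2.5) = 8694.0 / 180.00 ≈ 48.3 mL/min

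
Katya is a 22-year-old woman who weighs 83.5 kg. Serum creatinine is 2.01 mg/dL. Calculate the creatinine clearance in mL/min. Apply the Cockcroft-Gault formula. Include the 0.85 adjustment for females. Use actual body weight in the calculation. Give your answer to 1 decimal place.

57.9 mL/min

CrCl = (140 − 22) × 83.5 / (72 × 2.01) × 0.85 = 9853.0 / 144.72 × 0.85 ≈ 57.9 mL/min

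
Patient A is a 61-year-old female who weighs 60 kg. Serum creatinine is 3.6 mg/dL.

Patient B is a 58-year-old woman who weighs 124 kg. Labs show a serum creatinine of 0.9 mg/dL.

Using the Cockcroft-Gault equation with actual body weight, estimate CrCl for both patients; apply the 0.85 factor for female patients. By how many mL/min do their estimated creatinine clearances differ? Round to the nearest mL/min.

118 mL/min

Patient A: CrCl = (140 − 61) × 60 / (72 × 3.6) × 0.85 = 4740.0 / 259.20 × 0.85 ≈ 15.5 mL/min
Patient B: CrCl = (140 − 58) × 124 / (72 × 0.9) × 0.85 = 10168.0 / 64.80 × 0.85 ≈ 133.4 mL/min
|15.5 − 133.4| = 117.9 mL/min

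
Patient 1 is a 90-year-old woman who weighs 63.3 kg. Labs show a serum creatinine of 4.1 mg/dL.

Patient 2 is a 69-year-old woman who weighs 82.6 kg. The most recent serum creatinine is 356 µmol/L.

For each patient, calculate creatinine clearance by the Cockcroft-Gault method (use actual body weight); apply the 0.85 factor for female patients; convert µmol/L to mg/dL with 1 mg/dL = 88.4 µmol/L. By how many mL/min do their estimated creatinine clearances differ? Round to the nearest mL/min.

Patient 1: CrCl = (140 − 90) × 63.3 / (72 × 4.1) × 0.85 = 3165.0 / 295.20 × 0.85 ≈ 9.1 mL/min
Patient 2: SCr = 356 / 88.4 = 4.027 mg/dL
Patient 2: CrCl = (140 − 69) × 82.6 / (72 × 4.027) × 0.85 = 5864.6 / 289.94 × 0.85 ≈ 17.2 mL/min
|9.1 − 17.2| = 8.1 mL/min

8 mL/min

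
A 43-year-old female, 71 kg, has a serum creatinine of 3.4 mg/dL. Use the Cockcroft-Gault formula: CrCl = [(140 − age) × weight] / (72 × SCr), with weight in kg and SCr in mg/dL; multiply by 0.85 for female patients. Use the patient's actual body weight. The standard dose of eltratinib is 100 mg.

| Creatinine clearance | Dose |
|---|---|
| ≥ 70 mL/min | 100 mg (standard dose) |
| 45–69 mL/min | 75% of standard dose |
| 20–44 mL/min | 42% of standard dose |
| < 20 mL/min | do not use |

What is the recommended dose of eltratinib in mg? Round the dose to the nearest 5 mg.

CrCl = (140 − 43) × 71 / (72 × 3.4) × 0.85 = 6887.0 / 244.80 × 0.85 ≈ 23.9 mL/min
CrCl ≈ 24 mL/min → bracket 20–44 mL/min.
42% of 100 mg = 42 mg → 40 mg

40 mg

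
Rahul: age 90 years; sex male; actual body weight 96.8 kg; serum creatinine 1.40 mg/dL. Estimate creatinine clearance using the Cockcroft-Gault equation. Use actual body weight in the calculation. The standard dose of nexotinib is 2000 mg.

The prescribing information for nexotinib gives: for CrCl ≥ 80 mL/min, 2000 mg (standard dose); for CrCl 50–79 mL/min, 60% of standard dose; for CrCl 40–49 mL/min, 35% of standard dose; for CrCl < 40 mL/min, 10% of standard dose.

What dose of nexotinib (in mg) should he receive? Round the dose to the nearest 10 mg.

700 mg

CrCl = (140 − 90) × 96.8 / (72 × 1.4) = 4840.0 / 100.80 ≈ 48.0 mL/min
CrCl ≈ 48 mL/min → bracket 40–49 mL/min.
35% of 2000 mg = 700 mg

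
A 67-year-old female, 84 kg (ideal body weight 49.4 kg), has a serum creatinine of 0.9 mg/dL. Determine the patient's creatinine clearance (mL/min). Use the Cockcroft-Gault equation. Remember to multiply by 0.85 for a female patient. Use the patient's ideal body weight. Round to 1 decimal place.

47.3 mL/min

CrCl = (140 − 67) × 49.4 / (72 × 0.9) × 0.85 = 3606.2 / 64.80 × 0.85 ≈ 47.3 mL/min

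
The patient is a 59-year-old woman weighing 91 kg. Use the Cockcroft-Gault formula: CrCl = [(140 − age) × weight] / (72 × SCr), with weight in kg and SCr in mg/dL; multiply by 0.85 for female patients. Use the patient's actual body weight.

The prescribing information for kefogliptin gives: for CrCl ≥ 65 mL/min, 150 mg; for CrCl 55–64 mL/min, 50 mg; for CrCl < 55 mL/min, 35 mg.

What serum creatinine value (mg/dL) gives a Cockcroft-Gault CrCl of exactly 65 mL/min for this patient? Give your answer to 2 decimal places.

1.34 mg/dL

Standard dose requires CrCl ≥ 65 mL/min.
Set (140 − 59) × 91 × 0.85 / (72 × SCr) = 65
SCr = (140 − 59) × 91 × 0.85 / (72 × 65) = 1.339 mg/dL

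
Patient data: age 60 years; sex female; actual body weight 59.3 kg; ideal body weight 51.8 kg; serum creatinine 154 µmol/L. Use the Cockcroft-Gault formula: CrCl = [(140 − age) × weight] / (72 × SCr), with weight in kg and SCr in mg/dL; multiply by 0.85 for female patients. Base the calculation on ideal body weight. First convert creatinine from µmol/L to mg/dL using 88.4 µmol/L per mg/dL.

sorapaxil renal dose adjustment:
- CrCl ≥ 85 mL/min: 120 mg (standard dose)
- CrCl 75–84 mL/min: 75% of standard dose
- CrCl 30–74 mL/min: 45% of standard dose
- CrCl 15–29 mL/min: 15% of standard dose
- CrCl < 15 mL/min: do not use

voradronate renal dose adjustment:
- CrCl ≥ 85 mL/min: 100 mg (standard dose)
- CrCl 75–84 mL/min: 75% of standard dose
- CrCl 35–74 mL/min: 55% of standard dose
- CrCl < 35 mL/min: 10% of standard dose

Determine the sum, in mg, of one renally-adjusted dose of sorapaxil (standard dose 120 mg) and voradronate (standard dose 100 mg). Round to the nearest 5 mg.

30 mg

SCr = 154 / 88.4 = 1.742 mg/dL
CrCl = (140 − 60) × 51.8 / (72 × 1.742) × 0.85 = 4144.0 / 125.42 × 0.85 ≈ 28.1 mL/min
CrCl ≈ 28 mL/min.
sorapaxil: 15–29 mL/min → 15% of 120 mg = 18 mg.
voradronate: < 35 mL/min → 10% of 100 mg = 10 mg.
Total = 18 + 10 = 28 mg.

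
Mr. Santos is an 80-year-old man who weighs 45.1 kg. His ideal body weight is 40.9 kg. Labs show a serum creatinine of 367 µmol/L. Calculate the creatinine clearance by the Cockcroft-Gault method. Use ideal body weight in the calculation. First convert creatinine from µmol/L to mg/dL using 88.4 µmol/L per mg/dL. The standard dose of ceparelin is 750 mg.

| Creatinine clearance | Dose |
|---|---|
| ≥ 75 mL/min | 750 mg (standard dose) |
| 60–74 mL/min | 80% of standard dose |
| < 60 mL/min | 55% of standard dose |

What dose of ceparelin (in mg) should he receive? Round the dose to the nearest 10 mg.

SCr = 367 / 88.4 = 4.152 mg/dL
CrCl = (140 − 80) × 40.9 / (72 × 4.152) = 2454.0 / 298.94 ≈ 8.2 mL/min
CrCl ≈ 8 mL/min → bracket < 60 mL/min.
55% of 750 mg = 412.5 mg → 410 mg

410 mg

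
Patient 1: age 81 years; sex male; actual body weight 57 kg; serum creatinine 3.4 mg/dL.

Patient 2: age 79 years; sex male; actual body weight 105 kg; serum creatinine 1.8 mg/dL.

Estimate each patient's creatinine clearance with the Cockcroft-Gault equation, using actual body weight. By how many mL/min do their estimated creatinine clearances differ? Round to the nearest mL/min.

36 mL/min

Patient 1: CrCl = (140 − 81) × 57 / (72 × 3.4) = 3363.0 / 244.80 ≈ 13.7 mL/min
Patient 2: CrCl = (140 − 79) × 105 / (72 × 1.8) = 6405.0 / 129.60 ≈ 49.4 mL/min
|13.7 − 49.4| = 35.7 mL/min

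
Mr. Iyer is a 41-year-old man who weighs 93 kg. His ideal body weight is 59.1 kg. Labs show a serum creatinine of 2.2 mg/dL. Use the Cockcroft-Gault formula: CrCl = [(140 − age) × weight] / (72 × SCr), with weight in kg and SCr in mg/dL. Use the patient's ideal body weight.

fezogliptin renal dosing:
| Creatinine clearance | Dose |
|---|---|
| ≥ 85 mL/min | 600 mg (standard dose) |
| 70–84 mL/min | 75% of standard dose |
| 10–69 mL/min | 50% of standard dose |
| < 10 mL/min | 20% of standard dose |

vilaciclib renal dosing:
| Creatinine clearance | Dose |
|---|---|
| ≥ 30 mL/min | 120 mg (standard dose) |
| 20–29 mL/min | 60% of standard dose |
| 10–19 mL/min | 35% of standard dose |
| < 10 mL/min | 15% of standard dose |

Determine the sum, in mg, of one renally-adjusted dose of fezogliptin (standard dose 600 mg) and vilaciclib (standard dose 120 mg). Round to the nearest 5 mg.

CrCl = (140 − 41) × 59.1 / (72 × 2.2) = 5850.9 / 158.40 ≈ 36.9 mL/min
CrCl ≈ 37 mL/min.
fezogliptin: 10–69 mL/min → 50% of 600 mg = 300 mg.
vilaciclib: ≥ 30 mL/min → 100% of 120 mg = 120 mg.
Total = 300 + 120 = 420 mg.

420 mg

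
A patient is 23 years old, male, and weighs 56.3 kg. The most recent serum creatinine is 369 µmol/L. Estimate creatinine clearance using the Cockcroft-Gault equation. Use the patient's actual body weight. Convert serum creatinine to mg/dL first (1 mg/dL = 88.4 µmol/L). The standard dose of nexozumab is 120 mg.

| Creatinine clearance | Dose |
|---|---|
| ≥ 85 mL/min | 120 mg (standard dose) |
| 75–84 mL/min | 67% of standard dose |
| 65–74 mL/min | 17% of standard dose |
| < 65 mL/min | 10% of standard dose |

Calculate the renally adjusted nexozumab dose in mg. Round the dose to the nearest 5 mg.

SCr = 369 / 88.4 = 4.174 mg/dL
CrCl = (140 − 23) × 56.3 / (72 × 4.174) = 6587.1 / 300.53 ≈ 21.9 mL/min
CrCl ≈ 22 mL/min → bracket < 65 mL/min.
10% of 120 mg = 12 mg → 10 mg

10 mg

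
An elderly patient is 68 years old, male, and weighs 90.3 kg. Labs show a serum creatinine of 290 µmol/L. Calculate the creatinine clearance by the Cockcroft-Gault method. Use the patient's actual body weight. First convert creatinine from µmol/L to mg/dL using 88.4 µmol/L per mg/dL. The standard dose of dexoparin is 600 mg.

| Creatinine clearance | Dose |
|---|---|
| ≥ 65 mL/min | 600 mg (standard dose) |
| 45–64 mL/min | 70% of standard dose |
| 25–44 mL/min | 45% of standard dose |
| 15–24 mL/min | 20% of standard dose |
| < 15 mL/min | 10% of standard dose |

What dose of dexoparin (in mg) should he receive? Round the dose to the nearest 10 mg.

270 mg

SCr = 290 / 88.4 = 3.281 mg/dL
CrCl = (140 − 68) × 90.3 / (72 × 3.281) = 6501.6 / 236.23 ≈ 27.5 mL/min
CrCl ≈ 28 mL/min → bracket 25–44 mL/min.
45% of 600 mg = 270 mg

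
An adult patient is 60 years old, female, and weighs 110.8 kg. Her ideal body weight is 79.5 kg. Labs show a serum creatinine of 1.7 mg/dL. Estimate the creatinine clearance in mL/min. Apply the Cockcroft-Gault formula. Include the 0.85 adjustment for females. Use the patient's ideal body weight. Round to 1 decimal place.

44.2 mL/min

CrCl = (140 − 60) × 79.5 / (72 × 1.7) × 0.85 = 6360.0 / 122.40 × 0.85 ≈ 44.2 mL/min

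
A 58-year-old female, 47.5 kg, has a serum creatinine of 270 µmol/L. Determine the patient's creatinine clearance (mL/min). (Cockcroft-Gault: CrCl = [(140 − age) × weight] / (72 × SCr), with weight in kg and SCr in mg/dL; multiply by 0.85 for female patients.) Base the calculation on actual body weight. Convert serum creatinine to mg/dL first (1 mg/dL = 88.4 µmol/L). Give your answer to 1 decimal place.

15.1 mL/min

SCr = 270 / 88.4 = 3.054 mg/dL
CrCl = (140 − 58) × 47.5 / (72 × 3.054) × 0.85 = 3895.0 / 219.89 × 0.85 ≈ 15.1 mL/min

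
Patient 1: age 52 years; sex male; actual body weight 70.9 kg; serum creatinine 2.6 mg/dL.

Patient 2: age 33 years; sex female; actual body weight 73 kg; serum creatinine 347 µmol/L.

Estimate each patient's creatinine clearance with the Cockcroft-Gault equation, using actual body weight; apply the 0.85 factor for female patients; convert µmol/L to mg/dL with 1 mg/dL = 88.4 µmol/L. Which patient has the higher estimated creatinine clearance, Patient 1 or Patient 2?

Patient 1: CrCl = (140 − 52) × 70.9 / (72 × 2.6) = 6239.2 / 187.20 ≈ 33.3 mL/min
Patient 2: SCr = 347 / 88.4 = 3.925 mg/dL
Patient 2: CrCl = (140 − 33) × 73 / (72 × 3.925) × 0.85 = 7811.0 / 282.60 × 0.85 ≈ 23.5 mL/min
33.3 vs 23.5 mL/min → Patient 1 is higher.

Patient 1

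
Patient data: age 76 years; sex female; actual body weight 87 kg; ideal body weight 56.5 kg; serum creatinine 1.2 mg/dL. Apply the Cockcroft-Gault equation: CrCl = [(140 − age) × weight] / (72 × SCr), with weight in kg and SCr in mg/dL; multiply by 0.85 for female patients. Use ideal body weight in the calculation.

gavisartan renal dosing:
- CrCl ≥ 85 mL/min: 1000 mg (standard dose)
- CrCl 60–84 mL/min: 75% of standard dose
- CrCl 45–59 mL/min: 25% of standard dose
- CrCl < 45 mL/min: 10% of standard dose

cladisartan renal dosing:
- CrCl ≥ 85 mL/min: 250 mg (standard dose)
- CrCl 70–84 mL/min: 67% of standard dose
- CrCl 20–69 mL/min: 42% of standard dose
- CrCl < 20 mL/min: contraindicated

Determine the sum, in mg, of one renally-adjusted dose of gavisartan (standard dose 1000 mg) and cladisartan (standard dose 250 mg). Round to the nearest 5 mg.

205 mg

CrCl = (140 − 76) × 56.5 / (72 × 1.2) × 0.85 = 3616.0 / 86.40 × 0.85 ≈ 35.6 mL/min
CrCl ≈ 36 mL/min.
gavisartan: < 45 mL/min → 10% of 1000 mg = 100 mg.
cladisartan: 20–69 mL/min → 42% of 250 mg = 105 mg.
Total = 100 + 105 = 205 mg.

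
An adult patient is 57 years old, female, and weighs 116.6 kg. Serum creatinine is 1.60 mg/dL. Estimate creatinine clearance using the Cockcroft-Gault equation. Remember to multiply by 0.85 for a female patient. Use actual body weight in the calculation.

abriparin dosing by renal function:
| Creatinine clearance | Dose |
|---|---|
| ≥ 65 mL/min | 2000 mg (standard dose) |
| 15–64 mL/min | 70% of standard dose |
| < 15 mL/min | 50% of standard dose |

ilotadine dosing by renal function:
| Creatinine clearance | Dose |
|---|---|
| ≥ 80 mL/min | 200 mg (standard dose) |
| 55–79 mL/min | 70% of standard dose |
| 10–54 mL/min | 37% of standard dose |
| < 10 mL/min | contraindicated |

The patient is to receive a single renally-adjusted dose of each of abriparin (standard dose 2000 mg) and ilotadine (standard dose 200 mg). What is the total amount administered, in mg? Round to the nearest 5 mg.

2140 mg

CrCl = (140 − 57) × 116.6 / (72 × 1.6) × 0.85 = 9677.8 / 115.20 × 0.85 ≈ 71.4 mL/min
CrCl ≈ 71 mL/min.
abriparin: ≥ 65 mL/min → 100% of 2000 mg = 2000 mg.
ilotadine: 55–79 mL/min → 70% of 200 mg = 140 mg.
Total = 2000 + 140 = 2140 mg.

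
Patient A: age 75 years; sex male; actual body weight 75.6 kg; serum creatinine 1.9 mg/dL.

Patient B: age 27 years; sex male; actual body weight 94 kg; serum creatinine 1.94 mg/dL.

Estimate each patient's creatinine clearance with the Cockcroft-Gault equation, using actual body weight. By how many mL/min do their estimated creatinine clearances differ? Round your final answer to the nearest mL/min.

40 mL/min

Patient A: CrCl = (140 − 75) × 75.6 / (72 × 1.9) = 4914.0 / 136.80 ≈ 35.9 mL/min
Patient B: CrCl = (140 − 27) × 94 / (72 × 1.94) = 10622.0 / 139.68 ≈ 76.0 mL/min
|35.9 − 76.0| = 40.1 mL/min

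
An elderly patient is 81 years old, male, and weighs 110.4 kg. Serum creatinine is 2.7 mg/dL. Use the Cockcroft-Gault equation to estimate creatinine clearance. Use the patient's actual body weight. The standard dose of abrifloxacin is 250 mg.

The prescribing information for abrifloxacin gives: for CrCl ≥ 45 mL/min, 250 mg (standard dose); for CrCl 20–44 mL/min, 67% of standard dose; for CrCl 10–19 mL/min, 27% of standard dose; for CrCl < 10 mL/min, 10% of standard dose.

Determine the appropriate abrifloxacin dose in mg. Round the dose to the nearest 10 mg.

CrCl = (140 − 81) × 110.4 / (72 × 2.7) = 6513.6 / 194.40 ≈ 33.5 mL/min
CrCl ≈ 34 mL/min → bracket 20–44 mL/min.
67% of 250 mg = 167.5 mg → 170 mg

170 mg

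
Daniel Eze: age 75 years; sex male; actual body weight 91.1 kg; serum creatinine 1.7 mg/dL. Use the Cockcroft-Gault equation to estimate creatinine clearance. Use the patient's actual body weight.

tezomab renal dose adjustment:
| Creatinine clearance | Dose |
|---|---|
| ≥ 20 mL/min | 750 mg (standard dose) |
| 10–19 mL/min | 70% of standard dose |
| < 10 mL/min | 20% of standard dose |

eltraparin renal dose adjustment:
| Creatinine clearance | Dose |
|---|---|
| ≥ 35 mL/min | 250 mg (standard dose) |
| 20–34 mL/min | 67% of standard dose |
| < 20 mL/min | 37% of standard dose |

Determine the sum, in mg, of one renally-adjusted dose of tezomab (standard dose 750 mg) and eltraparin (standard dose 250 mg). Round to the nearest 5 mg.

1000 mg

CrCl = (140 − 75) × 91.1 / (72 × 1.7) = 5921.5 / 122.40 ≈ 48.4 mL/min
CrCl ≈ 48 mL/min.
tezomab: ≥ 20 mL/min → 100% of 750 mg = 750 mg.
eltraparin: ≥ 35 mL/min → 100% of 250 mg = 250 mg.
Total = 750 + 250 = 1000 mg.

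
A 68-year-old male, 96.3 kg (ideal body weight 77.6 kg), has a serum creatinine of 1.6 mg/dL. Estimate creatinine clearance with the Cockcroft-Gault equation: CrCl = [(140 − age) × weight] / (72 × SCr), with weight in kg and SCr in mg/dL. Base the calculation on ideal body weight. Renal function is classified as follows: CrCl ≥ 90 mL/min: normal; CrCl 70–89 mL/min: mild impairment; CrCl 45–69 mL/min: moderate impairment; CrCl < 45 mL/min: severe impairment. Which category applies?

moderate impairment

CrCl = (140 − 68) × 77.6 / (72 × 1.6) = 5587.2 / 115.20 ≈ 48.5 mL/min
48 mL/min falls in the 'moderate impairment' range.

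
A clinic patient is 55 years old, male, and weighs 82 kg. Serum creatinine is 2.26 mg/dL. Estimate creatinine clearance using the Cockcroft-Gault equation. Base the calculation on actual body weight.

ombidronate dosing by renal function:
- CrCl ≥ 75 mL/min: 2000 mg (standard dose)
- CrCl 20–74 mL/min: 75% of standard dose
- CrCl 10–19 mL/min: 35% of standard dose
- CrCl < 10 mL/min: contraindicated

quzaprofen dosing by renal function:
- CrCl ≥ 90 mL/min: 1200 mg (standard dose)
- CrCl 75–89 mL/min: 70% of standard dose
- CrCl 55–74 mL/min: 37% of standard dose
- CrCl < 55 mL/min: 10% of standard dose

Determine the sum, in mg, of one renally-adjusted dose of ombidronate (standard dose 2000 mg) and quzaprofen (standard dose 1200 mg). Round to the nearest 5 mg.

CrCl = (140 − 55) × 82 / (72 × 2.26) = 6970.0 / 162.72 ≈ 42.8 mL/min
CrCl ≈ 43 mL/min.
ombidronate: 20–74 mL/min → 75% of 2000 mg = 1500 mg.
quzaprofen: < 55 mL/min → 10% of 1200 mg = 120 mg.
Total = 1500 + 120 = 1620 mg.

1620 mg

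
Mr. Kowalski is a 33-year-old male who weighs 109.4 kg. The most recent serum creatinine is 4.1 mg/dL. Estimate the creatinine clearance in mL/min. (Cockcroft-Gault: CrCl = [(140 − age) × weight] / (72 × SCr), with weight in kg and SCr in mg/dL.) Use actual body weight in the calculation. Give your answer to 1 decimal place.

39.7 mL/min

CrCl = (140 − 33) × 109.4 / (72 × 4.1) = 11705.8 / 295.20 ≈ 39.7 mL/min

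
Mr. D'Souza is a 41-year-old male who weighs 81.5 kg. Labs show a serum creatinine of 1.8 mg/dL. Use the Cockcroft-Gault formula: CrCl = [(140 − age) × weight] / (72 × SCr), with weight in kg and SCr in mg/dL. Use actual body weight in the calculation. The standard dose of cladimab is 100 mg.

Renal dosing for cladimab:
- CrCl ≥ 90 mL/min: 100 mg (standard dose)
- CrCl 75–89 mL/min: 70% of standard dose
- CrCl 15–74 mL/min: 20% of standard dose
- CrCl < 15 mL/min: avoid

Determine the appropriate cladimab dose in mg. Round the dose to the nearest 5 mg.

20 mg

CrCl = (140 − 41) × 81.5 / (72 × 1.8) = 8068.5 / 129.60 ≈ 62.3 mL/min
CrCl ≈ 62 mL/min → bracket 15–74 mL/min.
20% of 100 mg = 20 mg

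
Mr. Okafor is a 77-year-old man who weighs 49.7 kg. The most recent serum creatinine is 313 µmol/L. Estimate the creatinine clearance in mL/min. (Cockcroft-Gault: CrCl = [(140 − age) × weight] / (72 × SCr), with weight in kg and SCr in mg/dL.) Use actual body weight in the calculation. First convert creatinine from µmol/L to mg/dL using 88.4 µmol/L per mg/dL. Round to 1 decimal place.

SCr = 313 / 88.4 = 3.541 mg/dL
CrCl = (140 − 77) × 49.7 / (72 × 3.541) = 3131.1 / 254.95 ≈ 12.3 mL/min

12.3 mL/min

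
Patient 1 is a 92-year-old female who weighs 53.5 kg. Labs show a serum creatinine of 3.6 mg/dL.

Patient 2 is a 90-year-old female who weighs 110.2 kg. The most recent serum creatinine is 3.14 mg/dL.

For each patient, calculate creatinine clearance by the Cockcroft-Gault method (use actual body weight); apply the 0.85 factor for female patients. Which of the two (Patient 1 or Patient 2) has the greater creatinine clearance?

Patient 1: CrCl = (140 − 92) × 53.5 / (72 × 3.6) × 0.85 = 2568.0 / 259.20 × 0.85 ≈ 8.4 mL/min
Patient 2: CrCl = (140 − 90) × 110.2 / (72 × 3.14) × 0.85 = 5510.0 / 226.08 × 0.85 ≈ 20.7 mL/min
8.4 vs 20.7 mL/min → Patient 2 is higher.

Patient 2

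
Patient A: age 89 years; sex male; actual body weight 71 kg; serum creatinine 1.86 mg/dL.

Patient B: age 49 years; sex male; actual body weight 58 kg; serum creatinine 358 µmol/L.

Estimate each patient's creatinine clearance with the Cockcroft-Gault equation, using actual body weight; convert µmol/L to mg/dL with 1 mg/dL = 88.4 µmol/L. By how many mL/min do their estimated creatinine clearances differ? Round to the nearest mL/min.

9 mL/min

Patient A: CrCl = (140 − 89) × 71 / (72 × 1.86) = 3621.0 / 133.92 ≈ 27.0 mL/min
Patient B: SCr = 358 / 88.4 = 4.05 mg/dL
Patient B: CrCl = (140 − 49) × 58 / (72 × 4.05) = 5278.0 / 291.60 ≈ 18.1 mL/min
|27.0 − 18.1| = 8.9 mL/min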